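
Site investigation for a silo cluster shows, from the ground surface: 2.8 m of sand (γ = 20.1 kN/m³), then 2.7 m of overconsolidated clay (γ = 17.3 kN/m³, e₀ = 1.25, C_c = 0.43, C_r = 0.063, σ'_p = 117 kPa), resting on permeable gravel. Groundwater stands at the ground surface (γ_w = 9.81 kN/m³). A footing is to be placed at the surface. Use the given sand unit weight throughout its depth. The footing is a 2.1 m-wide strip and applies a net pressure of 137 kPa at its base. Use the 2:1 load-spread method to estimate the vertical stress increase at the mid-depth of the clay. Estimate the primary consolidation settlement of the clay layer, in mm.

S_c ≈ 25.6 mm

Mid-depth of clay below the ground surface: z = 2.8 + 2.7/2 = 4.15 m.
Total vertical stress at mid-clay: σ_v = 20.1×2.8 + 17.3×1.35 = 79.635 kPa.
Pore pressure: u = 9.81×(4.15 − 0) = 40.712 kPa.
Initial effective stress: σ'_0 = σ_v − u = 79.635 − 40.712 = 38.923 kPa.
Stress increase at mid-clay by the 2:1 spreading method:
Δσ = qB/(B+z) = 137×2.1/(2.1+4.15) = 46.032 kPa
Final effective stress: σ'_f = 38.923 + 46.032 = 84.955 kPa.
σ'_f = 84.955 ≤ σ'_p = 117 kPa, so the clay remains overconsolidated and only the recompression index applies:
S_c = C_r·H/(1+e₀)·log₁₀(σ'_f/σ'_0) = 0.063×2.7/2.25×log₁₀(84.955/38.923)
    = 0.0756 × 0.33898 = 0.02563 m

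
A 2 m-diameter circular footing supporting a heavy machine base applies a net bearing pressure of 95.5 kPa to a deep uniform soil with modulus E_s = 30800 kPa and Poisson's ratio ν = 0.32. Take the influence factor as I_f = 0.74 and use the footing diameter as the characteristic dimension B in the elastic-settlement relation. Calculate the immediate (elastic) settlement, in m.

Immediate (elastic) settlement: S_e = q·B·(1−ν²)/E_s · I_f.
S_e = 95.5 × 2 × (1 − 0.32²) / 30800 × 0.74
    = 95.5 × 2 × 0.8976 / 30800 × 0.74
    = 0.004119 m

S_e ≈ 0.00412 m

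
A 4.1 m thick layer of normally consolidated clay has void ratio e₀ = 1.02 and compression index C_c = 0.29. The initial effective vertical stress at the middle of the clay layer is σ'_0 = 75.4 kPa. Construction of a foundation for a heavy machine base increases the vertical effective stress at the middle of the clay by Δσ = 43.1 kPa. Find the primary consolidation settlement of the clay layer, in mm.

S_c ≈ 116 mm

Final effective stress: σ'_f = σ'_0 + Δσ = 75.4 + 43.1 = 118.5 kPa.
Normally consolidated clay, so the full stress increment lies on the virgin compression line:
S_c = C_c·H/(1+e₀)·log₁₀(σ'_f/σ'_0) = 0.29×4.1/(1+1.02)×log₁₀(118.5/75.4)
    = 0.58861 × 0.19635 = 0.1156 m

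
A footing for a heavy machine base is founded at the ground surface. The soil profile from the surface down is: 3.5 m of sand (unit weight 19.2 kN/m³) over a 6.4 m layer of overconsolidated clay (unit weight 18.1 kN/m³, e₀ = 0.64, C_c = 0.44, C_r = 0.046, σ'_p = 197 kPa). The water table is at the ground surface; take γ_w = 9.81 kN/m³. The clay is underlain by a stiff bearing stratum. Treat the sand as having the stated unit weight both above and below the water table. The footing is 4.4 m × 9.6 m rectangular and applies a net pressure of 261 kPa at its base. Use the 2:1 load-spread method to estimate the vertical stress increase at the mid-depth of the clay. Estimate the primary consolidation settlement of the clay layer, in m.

S_c ≈ 0.055 m

Mid-depth of clay below the ground surface: z = 3.5 + 6.4/2 = 6.7 m.
Total vertical stress at mid-clay: σ_v = 19.2×3.5 + 18.1×3.2 = 125.12 kPa.
Pore pressure: u = 9.81×(6.7 − 0) = 65.727 kPa.
Initial effective stress: σ'_0 = σ_v − u = 125.12 − 65.727 = 59.393 kPa.
Stress increase at mid-clay by the 2:1 spreading method:
Δσ = qBL/((B+z)(L+z)) = 261×4.4×9.6/((4.4+6.7)(9.6+6.7)) = 60.933 kPa
Final effective stress: σ'_f = 59.393 + 60.933 = 120.33 kPa.
σ'_f = 120.33 ≤ σ'_p = 197 kPa, so the clay remains overconsolidated and only the recompression index applies:
S_c = C_r·H/(1+e₀)·log₁₀(σ'_f/σ'_0) = 0.046×6.4/1.64×log₁₀(120.33/59.393)
    = 0.17951 × 0.30664 = 0.05505 m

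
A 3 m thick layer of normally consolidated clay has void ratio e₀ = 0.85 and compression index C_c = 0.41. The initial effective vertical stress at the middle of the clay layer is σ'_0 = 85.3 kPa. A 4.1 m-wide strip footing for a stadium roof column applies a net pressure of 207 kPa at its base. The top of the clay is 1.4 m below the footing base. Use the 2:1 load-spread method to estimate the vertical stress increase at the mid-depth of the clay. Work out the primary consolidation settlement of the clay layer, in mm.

Mid-depth of clay below the footing base: z = 1.4 + 3/2 = 2.9 m.
Stress increase at mid-clay by the 2:1 spreading method:
Δσ = qB/(B+z) = 207×4.1/(4.1+2.9) = 121.24 kPa
Final effective stress: σ'_f = σ'_0 + Δσ = 85.3 + 121.24 = 206.54 kPa.
Normally consolidated clay, so the full stress increment lies on the virgin compression line:
S_c = C_c·H/(1+e₀)·log₁₀(σ'_f/σ'_0) = 0.41×3/(1+0.85)×log₁₀(206.54/85.3)
    = 0.66486 × 0.38406 = 0.2553 m

S_c ≈ 255 mm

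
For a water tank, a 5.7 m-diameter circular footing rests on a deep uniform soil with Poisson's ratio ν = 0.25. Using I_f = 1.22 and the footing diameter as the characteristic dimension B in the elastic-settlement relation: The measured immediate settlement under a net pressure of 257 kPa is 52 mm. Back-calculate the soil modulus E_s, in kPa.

E_s ≈ 32200 kPa

S_e = q·B·(1−ν²)/E_s · I_f  ⇒  E_s = q·B·(1−ν²)·I_f / S_e.
E_s = 257 × 5.7 × 0.9375 × 1.22 / 0.052 = 32220 kPa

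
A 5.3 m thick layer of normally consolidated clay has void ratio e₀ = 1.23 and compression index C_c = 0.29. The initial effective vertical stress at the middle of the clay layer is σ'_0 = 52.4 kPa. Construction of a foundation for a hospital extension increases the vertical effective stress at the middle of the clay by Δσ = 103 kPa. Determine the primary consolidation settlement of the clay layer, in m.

Final effective stress: σ'_f = σ'_0 + Δσ = 52.4 + 103 = 155.4 kPa.
Normally consolidated clay, so the full stress increment lies on the virgin compression line:
S_c = C_c·H/(1+e₀)·log₁₀(σ'_f/σ'_0) = 0.29×5.3/(1+1.23)×log₁₀(155.4/52.4)
    = 0.68924 × 0.47212 = 0.3254 m

S_c ≈ 0.325 m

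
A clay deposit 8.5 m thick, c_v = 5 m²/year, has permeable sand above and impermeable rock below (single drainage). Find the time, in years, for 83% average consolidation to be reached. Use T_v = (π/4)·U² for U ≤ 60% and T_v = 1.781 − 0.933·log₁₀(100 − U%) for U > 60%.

Drainage path length: H_d = H = 8.5 m (single drainage).
U > 60%: T_v = 1.781 − 0.933·log₁₀(100 − 83) = 0.63299.
t = T_v·H_d²/c_v = 0.63299×8.5²/5 = 9.147 years.

t ≈ 9.15 years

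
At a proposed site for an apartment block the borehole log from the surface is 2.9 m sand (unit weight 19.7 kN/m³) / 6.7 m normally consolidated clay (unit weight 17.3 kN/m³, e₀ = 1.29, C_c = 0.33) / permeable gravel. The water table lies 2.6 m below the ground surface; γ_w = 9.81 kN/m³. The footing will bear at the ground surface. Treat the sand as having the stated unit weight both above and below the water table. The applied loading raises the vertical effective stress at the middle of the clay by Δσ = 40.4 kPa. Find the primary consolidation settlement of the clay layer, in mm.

Mid-depth of clay below the ground surface: z = 2.9 + 6.7/2 = 6.25 m.
Total vertical stress at mid-clay: σ_v = 19.7×2.9 + 17.3×3.35 = 115.09 kPa.
Pore pressure: u = 9.81×(6.25 − 2.6) = 35.806 kPa.
Initial effective stress: σ'_0 = σ_v − u = 115.09 − 35.806 = 79.284 kPa.
Final effective stress: σ'_f = σ'_0 + Δσ = 79.284 + 40.4 = 119.68 kPa.
Normally consolidated clay, so the full stress increment lies on the virgin compression line:
S_c = C_c·H/(1+e₀)·log₁₀(σ'_f/σ'_0) = 0.33×6.7/(1+1.29)×log₁₀(119.68/79.284)
    = 0.9655 × 0.17884 = 0.1727 m

S_c ≈ 173 mm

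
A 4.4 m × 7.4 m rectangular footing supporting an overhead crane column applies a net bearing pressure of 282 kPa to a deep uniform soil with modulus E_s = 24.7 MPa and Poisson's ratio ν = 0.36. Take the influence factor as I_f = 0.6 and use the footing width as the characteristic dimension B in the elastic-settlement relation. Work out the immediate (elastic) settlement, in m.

Immediate (elastic) settlement: S_e = q·B·(1−ν²)/E_s · I_f.
E_s = 24.7 MPa = 24700 kPa.
S_e = 282 × 4.4 × (1 − 0.36²) / 24700 × 0.6
    = 282 × 4.4 × 0.8704 / 24700 × 0.6
    = 0.02623 m

S_e ≈ 0.0262 m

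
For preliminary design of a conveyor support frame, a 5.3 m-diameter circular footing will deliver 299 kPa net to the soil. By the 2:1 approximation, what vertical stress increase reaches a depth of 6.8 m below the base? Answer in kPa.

By the 2:1 method the load spreads at 1 horizontal : 2 vertical, so at depth z the loaded area has grown by z in each plan dimension:
Δσ ≈ qD²/(D+z)² = 299×5.3²/(5.3+6.8)² = 57.366 kPa

Δσ_z ≈ 57.4 kPa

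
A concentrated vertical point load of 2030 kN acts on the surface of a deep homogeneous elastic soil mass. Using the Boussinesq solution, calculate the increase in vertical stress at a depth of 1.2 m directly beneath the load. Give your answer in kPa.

Boussinesq vertical stress below a point load on an elastic half-space:
Δσ_z = 3P/(2πz²) · [1 + (r/z)²]^(−5/2)
r/z = 0/1.2 = 0; [1+(r/z)²]^(−5/2) = 1.
Δσ_z = 3×2030/(2π×1.2²) × 1 = 673.09 × 1 = 673.1 kPa

Δσ_z ≈ 673 kPa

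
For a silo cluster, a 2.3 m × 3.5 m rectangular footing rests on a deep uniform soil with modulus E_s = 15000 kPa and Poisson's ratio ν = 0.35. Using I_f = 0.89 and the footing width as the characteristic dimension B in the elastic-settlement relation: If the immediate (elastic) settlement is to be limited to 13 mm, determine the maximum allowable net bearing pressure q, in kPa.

q ≈ 109 kPa

S_e = q·B·(1−ν²)/E_s · I_f  ⇒  q = S_e·E_s / (B·(1−ν²)·I_f).
q = 0.013 × 15000 / (2.3 × 0.8775 × 0.89) = 108.6 kPa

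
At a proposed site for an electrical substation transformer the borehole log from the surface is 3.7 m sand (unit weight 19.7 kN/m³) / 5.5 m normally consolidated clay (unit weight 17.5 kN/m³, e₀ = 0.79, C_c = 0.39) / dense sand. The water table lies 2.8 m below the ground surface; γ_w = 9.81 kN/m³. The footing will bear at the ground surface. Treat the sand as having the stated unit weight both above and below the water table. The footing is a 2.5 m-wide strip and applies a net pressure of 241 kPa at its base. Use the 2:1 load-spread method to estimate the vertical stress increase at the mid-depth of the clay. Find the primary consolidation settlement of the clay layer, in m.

S_c ≈ 0.303 m

Mid-depth of clay below the ground surface: z = 3.7 + 5.5/2 = 6.45 m.
Total vertical stress at mid-clay: σ_v = 19.7×3.7 + 17.5×2.75 = 121.02 kPa.
Pore pressure: u = 9.81×(6.45 − 2.8) = 35.806 kPa.
Initial effective stress: σ'_0 = σ_v − u = 121.02 − 35.806 = 85.214 kPa.
Stress increase at mid-clay by the 2:1 spreading method:
Δσ = qB/(B+z) = 241×2.5/(2.5+6.45) = 67.318 kPa
Final effective stress: σ'_f = σ'_0 + Δσ = 85.214 + 67.318 = 152.53 kPa.
Normally consolidated clay, so the full stress increment lies on the virgin compression line:
S_c = C_c·H/(1+e₀)·log₁₀(σ'_f/σ'_0) = 0.39×5.5/(1+0.79)×log₁₀(152.53/85.214)
    = 1.1983 × 0.25284 = 0.303 m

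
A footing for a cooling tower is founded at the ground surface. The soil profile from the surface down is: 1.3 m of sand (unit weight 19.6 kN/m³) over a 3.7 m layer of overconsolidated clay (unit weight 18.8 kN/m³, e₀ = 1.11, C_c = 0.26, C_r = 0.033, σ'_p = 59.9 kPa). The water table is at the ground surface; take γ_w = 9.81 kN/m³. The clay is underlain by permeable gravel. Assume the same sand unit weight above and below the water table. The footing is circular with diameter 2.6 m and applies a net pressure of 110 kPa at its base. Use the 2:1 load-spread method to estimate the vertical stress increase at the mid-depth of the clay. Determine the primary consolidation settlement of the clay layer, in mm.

Mid-depth of clay below the ground surface: z = 1.3 + 3.7/2 = 3.15 m.
Total vertical stress at mid-clay: σ_v = 19.6×1.3 + 18.8×1.85 = 60.26 kPa.
Pore pressure: u = 9.81×(3.15 − 0) = 30.902 kPa.
Initial effective stress: σ'_0 = σ_v − u = 60.26 − 30.902 = 29.358 kPa.
Stress increase at mid-clay by the 2:1 spreading method:
Δσ ≈ qD²/(D+z)² = 110×2.6²/(2.6+3.15)² = 22.491 kPa
Final effective stress: σ'_f = 29.358 + 22.491 = 51.849 kPa.
σ'_f = 51.849 ≤ σ'_p = 59.9 kPa, so the clay remains overconsolidated and only the recompression index applies:
S_c = C_r·H/(1+e₀)·log₁₀(σ'_f/σ'_0) = 0.033×3.7/2.11×log₁₀(51.849/29.358)
    = 0.057869 × 0.24701 = 0.01429 m

S_c ≈ 14.3 mm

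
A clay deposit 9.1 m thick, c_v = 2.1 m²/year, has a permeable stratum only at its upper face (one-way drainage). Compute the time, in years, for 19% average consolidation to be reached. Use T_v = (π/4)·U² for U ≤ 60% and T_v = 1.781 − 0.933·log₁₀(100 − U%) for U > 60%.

t ≈ 1.12 years

Drainage path length: H_d = H = 9.1 m (single drainage).
U ≤ 60%: T_v = (π/4)·U² = (π/4)×0.19² = 0.028353.
t = T_v·H_d²/c_v = 0.028353×9.1²/2.1 = 1.118 years.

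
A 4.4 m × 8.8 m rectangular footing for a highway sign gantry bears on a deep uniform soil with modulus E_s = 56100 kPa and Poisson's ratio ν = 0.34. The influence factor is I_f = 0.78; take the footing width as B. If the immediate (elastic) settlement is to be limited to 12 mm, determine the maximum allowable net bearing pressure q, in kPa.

S_e = q·B·(1−ν²)/E_s · I_f  ⇒  q = S_e·E_s / (B·(1−ν²)·I_f).
q = 0.012 × 56100 / (4.4 × 0.8844 × 0.78) = 221.8 kPa

q ≈ 222 kPa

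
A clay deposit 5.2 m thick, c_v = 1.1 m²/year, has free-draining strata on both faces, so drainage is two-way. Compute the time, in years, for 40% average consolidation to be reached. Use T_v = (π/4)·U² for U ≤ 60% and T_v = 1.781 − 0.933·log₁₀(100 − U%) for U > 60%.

Drainage path length: H_d = H/2 = 2.6 m (double drainage).
U ≤ 60%: T_v = (π/4)·U² = (π/4)×0.4² = 0.12566.
t = T_v·H_d²/c_v = 0.12566×2.6²/1.1 = 0.7722 years.

t ≈ 0.772 years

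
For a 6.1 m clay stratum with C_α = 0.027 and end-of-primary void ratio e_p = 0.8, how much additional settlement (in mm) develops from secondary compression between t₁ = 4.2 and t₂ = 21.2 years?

S_s ≈ 64.3 mm

Secondary compression: S_s = C_α·H/(1+e_p)·log₁₀(t₂/t₁)
S_s = 0.027×6.1/(1+0.8)×log₁₀(21.2/4.2)
    = 0.0915 × 0.7031 = 0.06433 m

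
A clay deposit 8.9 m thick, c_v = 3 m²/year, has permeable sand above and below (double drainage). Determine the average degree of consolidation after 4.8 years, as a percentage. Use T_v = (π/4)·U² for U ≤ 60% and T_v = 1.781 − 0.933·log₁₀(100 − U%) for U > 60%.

Drainage path length: H_d = H/2 = 4.45 m (double drainage).
T_v = c_v·t/H_d² = 3×4.8/4.45² = 0.72718.
T_v = 0.72718 corresponds to the U > 60% branch:
U = 1 − 10^((1.781 − T_v)/0.933)/100 = 0.8653

U ≈ 86.5 %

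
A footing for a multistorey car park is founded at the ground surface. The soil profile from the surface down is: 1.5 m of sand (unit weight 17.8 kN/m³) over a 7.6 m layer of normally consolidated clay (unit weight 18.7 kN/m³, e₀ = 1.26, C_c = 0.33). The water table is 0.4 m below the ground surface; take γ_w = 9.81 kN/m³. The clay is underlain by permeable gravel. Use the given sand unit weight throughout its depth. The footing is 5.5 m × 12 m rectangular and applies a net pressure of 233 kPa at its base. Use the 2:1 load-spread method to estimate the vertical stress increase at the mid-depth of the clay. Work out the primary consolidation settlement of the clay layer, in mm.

Mid-depth of clay below the ground surface: z = 1.5 + 7.6/2 = 5.3 m.
Total vertical stress at mid-clay: σ_v = 17.8×1.5 + 18.7×3.8 = 97.76 kPa.
Pore pressure: u = 9.81×(5.3 − 0.4) = 48.069 kPa.
Initial effective stress: σ'_0 = σ_v − u = 97.76 − 48.069 = 49.691 kPa.
Stress increase at mid-clay by the 2:1 spreading method:
Δσ = qBL/((B+z)(L+z)) = 233×5.5×12/((5.5+5.3)(12+5.3)) = 82.306 kPa
Final effective stress: σ'_f = σ'_0 + Δσ = 49.691 + 82.306 = 132 kPa.
Normally consolidated clay, so the full stress increment lies on the virgin compression line:
S_c = C_c·H/(1+e₀)·log₁₀(σ'_f/σ'_0) = 0.33×7.6/(1+1.26)×log₁₀(132/49.691)
    = 1.1097 × 0.4243 = 0.4708 m

S_c ≈ 471 mm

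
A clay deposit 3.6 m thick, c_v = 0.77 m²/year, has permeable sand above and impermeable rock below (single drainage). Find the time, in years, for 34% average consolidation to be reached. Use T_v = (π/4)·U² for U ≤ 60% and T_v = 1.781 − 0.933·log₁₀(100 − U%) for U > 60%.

t ≈ 1.53 years

Drainage path length: H_d = H = 3.6 m (single drainage).
U ≤ 60%: T_v = (π/4)·U² = (π/4)×0.34² = 0.090792.
t = T_v·H_d²/c_v = 0.090792×3.6²/0.77 = 1.528 years.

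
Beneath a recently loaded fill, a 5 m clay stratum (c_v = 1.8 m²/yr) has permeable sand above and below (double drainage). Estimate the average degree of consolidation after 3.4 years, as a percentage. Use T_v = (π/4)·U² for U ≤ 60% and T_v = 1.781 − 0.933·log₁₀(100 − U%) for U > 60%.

U ≈ 92.8 %

Drainage path length: H_d = H/2 = 2.5 m (double drainage).
T_v = c_v·t/H_d² = 1.8×3.4/2.5² = 0.9792.
T_v = 0.9792 corresponds to the U > 60% branch:
U = 1 − 10^((1.781 − T_v)/0.933)/100 = 0.9277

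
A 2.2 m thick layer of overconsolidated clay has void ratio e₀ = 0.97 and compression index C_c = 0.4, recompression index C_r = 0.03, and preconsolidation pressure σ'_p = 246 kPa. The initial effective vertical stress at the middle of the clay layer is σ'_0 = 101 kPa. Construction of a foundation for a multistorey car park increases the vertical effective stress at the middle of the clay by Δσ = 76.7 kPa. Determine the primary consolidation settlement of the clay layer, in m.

S_c ≈ 0.00822 m

Final effective stress: σ'_f = 101 + 76.7 = 177.7 kPa.
σ'_f = 177.7 ≤ σ'_p = 246 kPa, so the clay remains overconsolidated and only the recompression index applies:
S_c = C_r·H/(1+e₀)·log₁₀(σ'_f/σ'_0) = 0.03×2.2/1.97×log₁₀(177.7/101)
    = 0.033504 × 0.24537 = 0.008221 m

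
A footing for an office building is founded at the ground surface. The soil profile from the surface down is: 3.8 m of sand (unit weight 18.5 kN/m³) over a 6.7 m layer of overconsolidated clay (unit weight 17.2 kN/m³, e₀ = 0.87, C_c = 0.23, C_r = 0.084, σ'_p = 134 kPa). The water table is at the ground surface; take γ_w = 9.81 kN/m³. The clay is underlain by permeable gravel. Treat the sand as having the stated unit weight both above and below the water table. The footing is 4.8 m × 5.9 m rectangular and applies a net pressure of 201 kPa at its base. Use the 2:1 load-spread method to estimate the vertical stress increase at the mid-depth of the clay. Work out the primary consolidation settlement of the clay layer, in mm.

S_c ≈ 64 mm

Mid-depth of clay below the ground surface: z = 3.8 + 6.7/2 = 7.15 m.
Total vertical stress at mid-clay: σ_v = 18.5×3.8 + 17.2×3.35 = 127.92 kPa.
Pore pressure: u = 9.81×(7.15 − 0) = 70.142 kPa.
Initial effective stress: σ'_0 = σ_v − u = 127.92 − 70.142 = 57.778 kPa.
Stress increase at mid-clay by the 2:1 spreading method:
Δσ = qBL/((B+z)(L+z)) = 201×4.8×5.9/((4.8+7.15)(5.9+7.15)) = 36.502 kPa
Final effective stress: σ'_f = 57.778 + 36.502 = 94.28 kPa.
σ'_f = 94.28 ≤ σ'_p = 134 kPa, so the clay remains overconsolidated and only the recompression index applies:
S_c = C_r·H/(1+e₀)·log₁₀(σ'_f/σ'_0) = 0.084×6.7/1.87×log₁₀(94.28/57.778)
    = 0.30096 × 0.21266 = 0.064 m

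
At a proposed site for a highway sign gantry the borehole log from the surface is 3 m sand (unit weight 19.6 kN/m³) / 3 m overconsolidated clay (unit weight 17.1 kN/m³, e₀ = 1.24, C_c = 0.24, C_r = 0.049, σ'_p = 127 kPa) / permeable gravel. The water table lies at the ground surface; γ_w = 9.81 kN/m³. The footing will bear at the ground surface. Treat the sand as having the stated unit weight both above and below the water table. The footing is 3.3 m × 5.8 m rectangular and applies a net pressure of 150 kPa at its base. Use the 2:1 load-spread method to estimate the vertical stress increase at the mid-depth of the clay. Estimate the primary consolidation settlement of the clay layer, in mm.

S_c ≈ 18.1 mm

Mid-depth of clay below the ground surface: z = 3 + 3/2 = 4.5 m.
Total vertical stress at mid-clay: σ_v = 19.6×3 + 17.1×1.5 = 84.45 kPa.
Pore pressure: u = 9.81×(4.5 − 0) = 44.145 kPa.
Initial effective stress: σ'_0 = σ_v − u = 84.45 − 44.145 = 40.305 kPa.
Stress increase at mid-clay by the 2:1 spreading method:
Δσ = qBL/((B+z)(L+z)) = 150×3.3×5.8/((3.3+4.5)(5.8+4.5)) = 35.736 kPa
Final effective stress: σ'_f = 40.305 + 35.736 = 76.041 kPa.
σ'_f = 76.041 ≤ σ'_p = 127 kPa, so the clay remains overconsolidated and only the recompression index applies:
S_c = C_r·H/(1+e₀)·log₁₀(σ'_f/σ'_0) = 0.049×3/2.24×log₁₀(76.041/40.305)
    = 0.065626 × 0.27569 = 0.01809 m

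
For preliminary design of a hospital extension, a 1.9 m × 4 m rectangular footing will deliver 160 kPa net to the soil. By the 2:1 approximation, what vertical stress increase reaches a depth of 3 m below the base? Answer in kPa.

Δσ_z ≈ 35.5 kPa

By the 2:1 method the load spreads at 1 horizontal : 2 vertical, so at depth z the loaded area has grown by z in each plan dimension:
Δσ = qBL/((B+z)(L+z)) = 160×1.9×4/((1.9+3)(4+3)) = 35.452 kPa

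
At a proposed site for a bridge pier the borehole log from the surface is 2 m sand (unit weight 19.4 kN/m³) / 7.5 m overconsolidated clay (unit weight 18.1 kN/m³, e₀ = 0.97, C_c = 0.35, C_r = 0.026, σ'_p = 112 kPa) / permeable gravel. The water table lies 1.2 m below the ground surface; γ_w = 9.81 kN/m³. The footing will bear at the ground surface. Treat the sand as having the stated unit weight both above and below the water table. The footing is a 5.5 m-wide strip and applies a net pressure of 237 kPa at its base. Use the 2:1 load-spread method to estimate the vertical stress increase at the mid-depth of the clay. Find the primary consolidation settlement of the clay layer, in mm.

Mid-depth of clay below the ground surface: z = 2 + 7.5/2 = 5.75 m.
Total vertical stress at mid-clay: σ_v = 19.4×2 + 18.1×3.75 = 106.67 kPa.
Pore pressure: u = 9.81×(5.75 − 1.2) = 44.636 kPa.
Initial effective stress: σ'_0 = σ_v − u = 106.67 − 44.636 = 62.034 kPa.
Stress increase at mid-clay by the 2:1 spreading method:
Δσ = qB/(B+z) = 237×5.5/(5.5+5.75) = 115.87 kPa
Final effective stress: σ'_f = 62.034 + 115.87 = 177.9 kPa.
σ'_f = 177.9 > σ'_p = 112 kPa, so the stress path crosses the preconsolidation pressure — recompression up to σ'_p, then virgin compression beyond:
S_c = H/(1+e₀)·[C_r·log₁₀(σ'_p/σ'_0) + C_c·log₁₀(σ'_f/σ'_p)]
    = 7.5/1.97 × [0.026×log₁₀(112/62.034) + 0.35×log₁₀(177.9/112)]
    = 3.8071 × [0.0066713 + 0.070335] = 0.2932 m

S_c ≈ 293 mm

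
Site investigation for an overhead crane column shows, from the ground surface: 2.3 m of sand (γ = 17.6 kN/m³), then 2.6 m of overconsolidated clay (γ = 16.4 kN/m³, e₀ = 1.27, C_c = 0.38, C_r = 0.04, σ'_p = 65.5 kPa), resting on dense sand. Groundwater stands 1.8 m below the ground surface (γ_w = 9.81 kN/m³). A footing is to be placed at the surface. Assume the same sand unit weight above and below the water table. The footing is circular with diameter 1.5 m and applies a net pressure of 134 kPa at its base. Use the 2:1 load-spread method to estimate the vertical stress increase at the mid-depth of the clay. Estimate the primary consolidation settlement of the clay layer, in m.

S_c ≈ 0.00464 m

Mid-depth of clay below the ground surface: z = 2.3 + 2.6/2 = 3.6 m.
Total vertical stress at mid-clay: σ_v = 17.6×2.3 + 16.4×1.3 = 61.8 kPa.
Pore pressure: u = 9.81×(3.6 − 1.8) = 17.658 kPa.
Initial effective stress: σ'_0 = σ_v − u = 61.8 − 17.658 = 44.142 kPa.
Stress increase at mid-clay by the 2:1 spreading method:
Δσ ≈ qD²/(D+z)² = 134×1.5²/(1.5+3.6)² = 11.592 kPa
Final effective stress: σ'_f = 44.142 + 11.592 = 55.734 kPa.
σ'_f = 55.734 ≤ σ'_p = 65.5 kPa, so the clay remains overconsolidated and only the recompression index applies:
S_c = C_r·H/(1+e₀)·log₁₀(σ'_f/σ'_0) = 0.04×2.6/2.27×log₁₀(55.734/44.142)
    = 0.045816 × 0.10127 = 0.00464 m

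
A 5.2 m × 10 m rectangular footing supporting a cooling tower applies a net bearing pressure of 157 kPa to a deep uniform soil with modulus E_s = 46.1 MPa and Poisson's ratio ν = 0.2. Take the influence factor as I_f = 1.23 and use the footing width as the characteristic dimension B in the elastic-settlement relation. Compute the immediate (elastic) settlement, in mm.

S_e ≈ 20.9 mm

Immediate (elastic) settlement: S_e = q·B·(1−ν²)/E_s · I_f.
E_s = 46.1 MPa = 46100 kPa.
S_e = 157 × 5.2 × (1 − 0.2²) / 46100 × 1.23
    = 157 × 5.2 × 0.96 / 46100 × 1.23
    = 0.02091 m = 20.91 mm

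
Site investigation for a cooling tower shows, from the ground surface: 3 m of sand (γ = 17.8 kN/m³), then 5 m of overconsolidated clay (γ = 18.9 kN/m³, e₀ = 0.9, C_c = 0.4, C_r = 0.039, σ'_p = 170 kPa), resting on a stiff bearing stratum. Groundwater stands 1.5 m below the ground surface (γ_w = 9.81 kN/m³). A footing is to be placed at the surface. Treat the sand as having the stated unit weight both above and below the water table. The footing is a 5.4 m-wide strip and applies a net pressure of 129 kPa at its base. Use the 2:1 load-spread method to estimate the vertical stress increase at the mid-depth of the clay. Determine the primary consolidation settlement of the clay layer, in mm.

Mid-depth of clay below the ground surface: z = 3 + 5/2 = 5.5 m.
Total vertical stress at mid-clay: σ_v = 17.8×3 + 18.9×2.5 = 100.65 kPa.
Pore pressure: u = 9.81×(5.5 − 1.5) = 39.24 kPa.
Initial effective stress: σ'_0 = σ_v − u = 100.65 − 39.24 = 61.41 kPa.
Stress increase at mid-clay by the 2:1 spreading method:
Δσ = qB/(B+z) = 129×5.4/(5.4+5.5) = 63.908 kPa
Final effective stress: σ'_f = 61.41 + 63.908 = 125.32 kPa.
σ'_f = 125.32 ≤ σ'_p = 170 kPa, so the clay remains overconsolidated and only the recompression index applies:
S_c = C_r·H/(1+e₀)·log₁₀(σ'_f/σ'_0) = 0.039×5/1.9×log₁₀(125.32/61.41)
    = 0.10263 × 0.30978 = 0.03179 m

S_c ≈ 31.8 mm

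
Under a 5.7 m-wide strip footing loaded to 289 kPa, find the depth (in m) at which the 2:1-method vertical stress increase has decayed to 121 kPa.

z ≈ 7.91 m

2:1 spreading — at depth z the loaded area has grown by z in each plan dimension:
qB/(B+z) = Δσ_z ⇒ z = qB/Δσ_z − B = 289×5.7/121 − 5.7 = 7.914 m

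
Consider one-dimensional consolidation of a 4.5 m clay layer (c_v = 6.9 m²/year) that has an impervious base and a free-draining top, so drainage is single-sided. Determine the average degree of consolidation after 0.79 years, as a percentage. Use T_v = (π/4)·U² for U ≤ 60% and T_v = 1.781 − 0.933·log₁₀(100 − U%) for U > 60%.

Drainage path length: H_d = H = 4.5 m (single drainage).
T_v = c_v·t/H_d² = 6.9×0.79/4.5² = 0.26919.
T_v = 0.26919 corresponds to the U ≤ 60% branch:
U = √(4T_v/π) = 0.5854

U ≈ 58.5 %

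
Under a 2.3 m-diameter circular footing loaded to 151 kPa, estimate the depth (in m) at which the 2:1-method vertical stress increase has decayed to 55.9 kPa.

z ≈ 1.48 m

2:1 spreading — at depth z the loaded area has grown by z in each plan dimension:
qD²/(D+z)² = Δσ_z ⇒ z = D(√(q/Δσ_z) − 1) = 2.3×(√(151/55.9) − 1) = 1.48 m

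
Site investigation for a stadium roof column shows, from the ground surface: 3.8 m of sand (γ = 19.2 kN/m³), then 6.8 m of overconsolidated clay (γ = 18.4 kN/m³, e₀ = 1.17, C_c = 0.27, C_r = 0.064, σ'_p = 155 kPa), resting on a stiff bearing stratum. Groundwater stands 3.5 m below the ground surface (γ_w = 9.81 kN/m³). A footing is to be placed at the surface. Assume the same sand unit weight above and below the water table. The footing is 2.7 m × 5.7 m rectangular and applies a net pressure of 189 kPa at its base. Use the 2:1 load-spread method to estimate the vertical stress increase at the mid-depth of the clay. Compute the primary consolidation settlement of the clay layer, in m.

S_c ≈ 0.018 m

Mid-depth of clay below the ground surface: z = 3.8 + 6.8/2 = 7.2 m.
Total vertical stress at mid-clay: σ_v = 19.2×3.8 + 18.4×3.4 = 135.52 kPa.
Pore pressure: u = 9.81×(7.2 − 3.5) = 36.297 kPa.
Initial effective stress: σ'_0 = σ_v − u = 135.52 − 36.297 = 99.223 kPa.
Stress increase at mid-clay by the 2:1 spreading method:
Δσ = qBL/((B+z)(L+z)) = 189×2.7×5.7/((2.7+7.2)(5.7+7.2)) = 22.776 kPa
Final effective stress: σ'_f = 99.223 + 22.776 = 122 kPa.
σ'_f = 122 ≤ σ'_p = 155 kPa, so the clay remains overconsolidated and only the recompression index applies:
S_c = C_r·H/(1+e₀)·log₁₀(σ'_f/σ'_0) = 0.064×6.8/2.17×log₁₀(122/99.223)
    = 0.20055 × 0.089747 = 0.018 m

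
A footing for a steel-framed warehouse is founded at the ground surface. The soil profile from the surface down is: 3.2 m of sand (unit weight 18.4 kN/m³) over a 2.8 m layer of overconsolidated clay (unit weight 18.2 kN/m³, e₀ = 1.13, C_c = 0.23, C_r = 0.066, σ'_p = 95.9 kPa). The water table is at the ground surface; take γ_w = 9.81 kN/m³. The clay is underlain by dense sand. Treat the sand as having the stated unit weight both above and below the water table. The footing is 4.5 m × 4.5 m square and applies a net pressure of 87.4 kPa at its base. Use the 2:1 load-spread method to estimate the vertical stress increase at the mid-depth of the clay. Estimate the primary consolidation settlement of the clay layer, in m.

S_c ≈ 0.0164 m

Mid-depth of clay below the ground surface: z = 3.2 + 2.8/2 = 4.6 m.
Total vertical stress at mid-clay: σ_v = 18.4×3.2 + 18.2×1.4 = 84.36 kPa.
Pore pressure: u = 9.81×(4.6 − 0) = 45.126 kPa.
Initial effective stress: σ'_0 = σ_v − u = 84.36 − 45.126 = 39.234 kPa.
Stress increase at mid-clay by the 2:1 spreading method:
Δσ = qBL/((B+z)(L+z)) = 87.4×4.5×4.5/((4.5+4.6)(4.5+4.6)) = 21.372 kPa
Final effective stress: σ'_f = 39.234 + 21.372 = 60.606 kPa.
σ'_f = 60.606 ≤ σ'_p = 95.9 kPa, so the clay remains overconsolidated and only the recompression index applies:
S_c = C_r·H/(1+e₀)·log₁₀(σ'_f/σ'_0) = 0.066×2.8/2.13×log₁₀(60.606/39.234)
    = 0.086764 × 0.18885 = 0.01639 m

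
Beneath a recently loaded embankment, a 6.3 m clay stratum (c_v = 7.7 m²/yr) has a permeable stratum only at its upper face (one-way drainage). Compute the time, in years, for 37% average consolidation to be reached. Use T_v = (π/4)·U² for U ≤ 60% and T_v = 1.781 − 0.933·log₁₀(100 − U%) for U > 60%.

t ≈ 0.554 years

Drainage path length: H_d = H = 6.3 m (single drainage).
U ≤ 60%: T_v = (π/4)·U² = (π/4)×0.37² = 0.10752.
t = T_v·H_d²/c_v = 0.10752×6.3²/7.7 = 0.5542 years.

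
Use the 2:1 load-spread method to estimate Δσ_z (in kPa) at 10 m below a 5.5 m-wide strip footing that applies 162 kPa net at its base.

Δσ_z ≈ 57.5 kPa

By the 2:1 method the load spreads at 1 horizontal : 2 vertical, so at depth z the loaded area has grown by z in each plan dimension:
Δσ = qB/(B+z) = 162×5.5/(5.5+10) = 57.484 kPa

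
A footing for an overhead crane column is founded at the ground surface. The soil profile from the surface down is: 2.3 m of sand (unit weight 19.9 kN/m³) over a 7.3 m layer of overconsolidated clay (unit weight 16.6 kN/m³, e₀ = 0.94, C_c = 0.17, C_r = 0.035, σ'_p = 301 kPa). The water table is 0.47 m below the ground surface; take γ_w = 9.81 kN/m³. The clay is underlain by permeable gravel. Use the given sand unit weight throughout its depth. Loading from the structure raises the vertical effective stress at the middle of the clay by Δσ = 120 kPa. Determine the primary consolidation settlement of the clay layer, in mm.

S_c ≈ 68 mm

Mid-depth of clay below the ground surface: z = 2.3 + 7.3/2 = 5.95 m.
Total vertical stress at mid-clay: σ_v = 19.9×2.3 + 16.6×3.65 = 106.36 kPa.
Pore pressure: u = 9.81×(5.95 − 0.47) = 53.759 kPa.
Initial effective stress: σ'_0 = σ_v − u = 106.36 − 53.759 = 52.601 kPa.
Final effective stress: σ'_f = 52.601 + 120 = 172.6 kPa.
σ'_f = 172.6 ≤ σ'_p = 301 kPa, so the clay remains overconsolidated and only the recompression index applies:
S_c = C_r·H/(1+e₀)·log₁₀(σ'_f/σ'_0) = 0.035×7.3/1.94×log₁₀(172.6/52.601)
    = 0.1317 × 0.51605 = 0.06796 m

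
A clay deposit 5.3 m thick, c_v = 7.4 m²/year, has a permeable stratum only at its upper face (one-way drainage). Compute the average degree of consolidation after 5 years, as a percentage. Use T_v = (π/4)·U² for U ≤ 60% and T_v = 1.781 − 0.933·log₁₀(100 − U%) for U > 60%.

Drainage path length: H_d = H = 5.3 m (single drainage).
T_v = c_v·t/H_d² = 7.4×5/5.3² = 1.3172.
T_v = 1.3172 corresponds to the U > 60% branch:
U = 1 − 10^((1.781 − T_v)/0.933)/100 = 0.9686

U ≈ 96.9 %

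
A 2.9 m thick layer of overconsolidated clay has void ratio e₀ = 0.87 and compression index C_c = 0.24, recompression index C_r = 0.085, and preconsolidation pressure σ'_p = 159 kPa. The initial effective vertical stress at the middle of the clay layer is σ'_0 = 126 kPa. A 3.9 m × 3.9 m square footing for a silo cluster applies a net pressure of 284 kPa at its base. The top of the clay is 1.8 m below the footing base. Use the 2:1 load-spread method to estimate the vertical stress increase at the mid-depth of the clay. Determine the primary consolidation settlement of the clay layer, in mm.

Mid-depth of clay below the footing base: z = 1.8 + 2.9/2 = 3.25 m.
Stress increase at mid-clay by the 2:1 spreading method:
Δσ = qBL/((B+z)(L+z)) = 284×3.9×3.9/((3.9+3.25)(3.9+3.25)) = 84.496 kPa
Final effective stress: σ'_f = 126 + 84.496 = 210.5 kPa.
σ'_f = 210.5 > σ'_p = 159 kPa, so the stress path crosses the preconsolidation pressure — recompression up to σ'_p, then virgin compression beyond:
S_c = H/(1+e₀)·[C_r·log₁₀(σ'_p/σ'_0) + C_c·log₁₀(σ'_f/σ'_p)]
    = 2.9/1.87 × [0.085×log₁₀(159/126) + 0.24×log₁₀(210.5/159)]
    = 1.5508 × [0.0085873 + 0.029245] = 0.05867 m

S_c ≈ 58.7 mm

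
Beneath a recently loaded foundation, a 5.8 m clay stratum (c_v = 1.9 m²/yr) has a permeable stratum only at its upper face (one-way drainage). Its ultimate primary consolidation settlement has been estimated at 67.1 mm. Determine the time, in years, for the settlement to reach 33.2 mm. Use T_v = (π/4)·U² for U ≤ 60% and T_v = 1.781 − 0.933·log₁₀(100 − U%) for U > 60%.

Drainage path length: H_d = H = 5.8 m (single drainage).
U = S(t)/S_ult = 33.2/67.1 = 0.4948.
U ≤ 60%: T_v = (π/4)·U² = (π/4)×0.49478² = 0.19227.
t = T_v·H_d²/c_v = 0.19227×5.8²/1.9 = 3.404 years.

t ≈ 3.4 years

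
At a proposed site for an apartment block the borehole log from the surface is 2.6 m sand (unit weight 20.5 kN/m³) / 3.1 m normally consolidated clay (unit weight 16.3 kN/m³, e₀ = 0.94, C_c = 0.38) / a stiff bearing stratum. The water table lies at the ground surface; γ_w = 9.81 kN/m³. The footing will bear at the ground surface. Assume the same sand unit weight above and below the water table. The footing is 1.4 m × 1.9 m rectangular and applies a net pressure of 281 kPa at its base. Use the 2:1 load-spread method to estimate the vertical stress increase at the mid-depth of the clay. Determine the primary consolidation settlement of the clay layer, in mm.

Mid-depth of clay below the ground surface: z = 2.6 + 3.1/2 = 4.15 m.
Total vertical stress at mid-clay: σ_v = 20.5×2.6 + 16.3×1.55 = 78.565 kPa.
Pore pressure: u = 9.81×(4.15 − 0) = 40.712 kPa.
Initial effective stress: σ'_0 = σ_v − u = 78.565 − 40.712 = 37.853 kPa.
Stress increase at mid-clay by the 2:1 spreading method:
Δσ = qBL/((B+z)(L+z)) = 281×1.4×1.9/((1.4+4.15)(1.9+4.15)) = 22.261 kPa
Final effective stress: σ'_f = σ'_0 + Δσ = 37.853 + 22.261 = 60.114 kPa.
Normally consolidated clay, so the full stress increment lies on the virgin compression line:
S_c = C_c·H/(1+e₀)·log₁₀(σ'_f/σ'_0) = 0.38×3.1/(1+0.94)×log₁₀(60.114/37.853)
    = 0.60722 × 0.20088 = 0.122 m

S_c ≈ 122 mm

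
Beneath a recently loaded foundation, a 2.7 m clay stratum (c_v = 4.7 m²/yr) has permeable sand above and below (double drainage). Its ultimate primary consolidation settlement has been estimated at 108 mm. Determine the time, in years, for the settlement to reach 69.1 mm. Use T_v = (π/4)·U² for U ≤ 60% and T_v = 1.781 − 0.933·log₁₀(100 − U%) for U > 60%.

t ≈ 0.127 years

Drainage path length: H_d = H/2 = 1.35 m (double drainage).
U = S(t)/S_ult = 69.1/108 = 0.6398.
U > 60%: T_v = 1.781 − 0.933·log₁₀(100 − 63.981) = 0.32876.
t = T_v·H_d²/c_v = 0.32876×1.35²/4.7 = 0.1275 years.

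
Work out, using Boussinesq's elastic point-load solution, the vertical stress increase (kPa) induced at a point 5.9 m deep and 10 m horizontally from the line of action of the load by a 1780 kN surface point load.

Boussinesq vertical stress below a point load on an elastic half-space:
Δσ_z = 3P/(2πz²) · [1 + (r/z)²]^(−5/2)
r/z = 10/5.9 = 1.6949; [1+(r/z)²]^(−5/2) = 0.033881.
Δσ_z = 3×1780/(2π×5.9²) × 0.033881 = 24.415 × 0.033881 = 0.8272 kPa

Δσ_z ≈ 0.827 kPa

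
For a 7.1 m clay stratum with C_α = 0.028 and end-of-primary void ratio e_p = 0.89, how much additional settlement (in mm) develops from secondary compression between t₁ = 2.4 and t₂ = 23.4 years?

S_s ≈ 104 mm

Secondary compression: S_s = C_α·H/(1+e_p)·log₁₀(t₂/t₁)
S_s = 0.028×7.1/(1+0.89)×log₁₀(23.4/2.4)
    = 0.1052 × 0.989 = 0.104 m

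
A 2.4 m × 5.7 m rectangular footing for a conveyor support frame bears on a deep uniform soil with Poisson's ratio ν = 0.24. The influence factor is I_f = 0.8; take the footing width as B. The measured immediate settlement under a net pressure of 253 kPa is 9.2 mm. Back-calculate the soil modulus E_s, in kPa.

E_s ≈ 49800 kPa

S_e = q·B·(1−ν²)/E_s · I_f  ⇒  E_s = q·B·(1−ν²)·I_f / S_e.
E_s = 253 × 2.4 × 0.9424 × 0.8 / 0.0092 = 49760 kPa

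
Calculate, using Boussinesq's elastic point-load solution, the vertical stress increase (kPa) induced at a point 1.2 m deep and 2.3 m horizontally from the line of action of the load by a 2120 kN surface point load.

Boussinesq vertical stress below a point load on an elastic half-space:
Δσ_z = 3P/(2πz²) · [1 + (r/z)²]^(−5/2)
r/z = 2.3/1.2 = 1.9167; [1+(r/z)²]^(−5/2) = 0.021177.
Δσ_z = 3×2120/(2π×1.2²) × 0.021177 = 702.93 × 0.021177 = 14.89 kPa

Δσ_z ≈ 14.9 kPa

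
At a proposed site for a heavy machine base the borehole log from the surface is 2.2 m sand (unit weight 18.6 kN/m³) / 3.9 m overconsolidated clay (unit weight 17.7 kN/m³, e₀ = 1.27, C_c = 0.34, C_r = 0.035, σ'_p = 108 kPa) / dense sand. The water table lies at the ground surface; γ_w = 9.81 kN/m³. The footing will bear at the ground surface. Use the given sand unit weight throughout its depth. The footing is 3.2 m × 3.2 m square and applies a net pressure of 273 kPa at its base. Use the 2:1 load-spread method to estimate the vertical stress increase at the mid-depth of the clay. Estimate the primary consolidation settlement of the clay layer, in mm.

S_c ≈ 23.8 mm

Mid-depth of clay below the ground surface: z = 2.2 + 3.9/2 = 4.15 m.
Total vertical stress at mid-clay: σ_v = 18.6×2.2 + 17.7×1.95 = 75.435 kPa.
Pore pressure: u = 9.81×(4.15 − 0) = 40.712 kPa.
Initial effective stress: σ'_0 = σ_v − u = 75.435 − 40.712 = 34.723 kPa.
Stress increase at mid-clay by the 2:1 spreading method:
Δσ = qBL/((B+z)(L+z)) = 273×3.2×3.2/((3.2+4.15)(3.2+4.15)) = 51.747 kPa
Final effective stress: σ'_f = 34.723 + 51.747 = 86.47 kPa.
σ'_f = 86.47 ≤ σ'_p = 108 kPa, so the clay remains overconsolidated and only the recompression index applies:
S_c = C_r·H/(1+e₀)·log₁₀(σ'_f/σ'_0) = 0.035×3.9/2.27×log₁₀(86.47/34.723)
    = 0.060134 × 0.39625 = 0.02383 m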